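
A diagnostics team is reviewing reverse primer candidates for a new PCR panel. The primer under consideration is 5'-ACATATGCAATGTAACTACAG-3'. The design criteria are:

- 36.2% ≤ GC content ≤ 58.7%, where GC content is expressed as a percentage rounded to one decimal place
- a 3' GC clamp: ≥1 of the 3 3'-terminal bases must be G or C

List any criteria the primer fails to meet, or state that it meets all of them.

Fails: GC content.

Base counts: A=9, T=5, G=3, C=4 (length 21).
GC content: GC 7/21 = 33.3%, outside 36.2–58.7% ✗
GC clamp: 3' end CAG has 2 G/C ✓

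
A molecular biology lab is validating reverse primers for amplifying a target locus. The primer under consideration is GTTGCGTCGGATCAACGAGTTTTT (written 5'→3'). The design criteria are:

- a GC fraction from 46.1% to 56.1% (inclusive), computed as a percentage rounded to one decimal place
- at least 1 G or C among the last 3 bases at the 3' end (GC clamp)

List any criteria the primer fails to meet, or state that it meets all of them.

Base counts: A=4, T=9, G=7, C=4 (length 24).
GC content: GC 11/24 = 45.8%, outside 46.1–56.1% ✗
GC clamp: 3' end TTT has 0 G/C, need ≥1 ✗

Fails: GC content, GC clamp.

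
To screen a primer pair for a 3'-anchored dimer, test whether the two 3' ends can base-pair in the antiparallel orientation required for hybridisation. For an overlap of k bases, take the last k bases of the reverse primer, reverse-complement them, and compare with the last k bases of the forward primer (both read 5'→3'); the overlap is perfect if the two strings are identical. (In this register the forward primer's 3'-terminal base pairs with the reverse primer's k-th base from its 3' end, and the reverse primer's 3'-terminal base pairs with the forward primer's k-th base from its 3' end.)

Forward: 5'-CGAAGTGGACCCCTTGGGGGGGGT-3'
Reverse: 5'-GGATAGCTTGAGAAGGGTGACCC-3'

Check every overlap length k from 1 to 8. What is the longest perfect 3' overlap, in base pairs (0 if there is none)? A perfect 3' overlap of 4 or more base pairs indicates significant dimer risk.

Last 8 bases (5'→3') — forward …GGGGGGGT, reverse …GGTGACCC.
Reverse complement of the reverse primer's last 8 bases: GGGTCACC; its first k bases are the reverse complement of the reverse primer's last k bases, so a perfect k-base overlap needs the forward primer's last k bases to equal them.
Comparing (forward last k vs required): k=1: T vs G ✗; k=2: GT vs GG ✗; k=3: GGT vs GGG ✗; k=4: GGGT vs GGGT ✓; k=5: GGGGT vs GGGTC ✗; k=6: GGGGGT vs GGGTCA ✗; k=7: GGGGGGT vs GGGTCAC ✗; k=8: GGGGGGGT vs GGGTCACC ✗.
Only k = 4 is perfect, so the longest perfect 3' overlap is 4.

Longest perfect overlap: 4 complementary base pairs; significant dimer risk (threshold 4).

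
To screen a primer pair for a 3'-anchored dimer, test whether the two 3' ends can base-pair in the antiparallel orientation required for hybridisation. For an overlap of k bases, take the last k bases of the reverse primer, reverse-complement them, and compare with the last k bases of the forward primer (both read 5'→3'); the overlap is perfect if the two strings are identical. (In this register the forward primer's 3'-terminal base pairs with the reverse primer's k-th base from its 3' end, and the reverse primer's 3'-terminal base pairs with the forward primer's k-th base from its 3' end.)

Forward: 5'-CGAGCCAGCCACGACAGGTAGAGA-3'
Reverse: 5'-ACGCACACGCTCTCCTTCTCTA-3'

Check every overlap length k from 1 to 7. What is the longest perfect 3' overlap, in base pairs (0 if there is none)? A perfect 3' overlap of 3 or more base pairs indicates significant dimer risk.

Last 7 bases (5'→3') — forward …GTAGAGA, reverse …TTCTCTA.
Reverse complement of the reverse primer's last 7 bases: TAGAGAA; its first k bases are the reverse complement of the reverse primer's last k bases, so a perfect k-base overlap needs the forward primer's last k bases to equal them.
Comparing (forward last k vs required): k=1: A vs T ✗; k=2: GA vs TA ✗; k=3: AGA vs TAG ✗; k=4: GAGA vs TAGA ✗; k=5: AGAGA vs TAGAG ✗; k=6: TAGAGA vs TAGAGA ✓; k=7: GTAGAGA vs TAGAGAA ✗.
Only k = 6 is perfect, so the longest perfect 3' overlap is 6.

Longest perfect overlap: 6 complementary base pairs; significant dimer risk (threshold 3).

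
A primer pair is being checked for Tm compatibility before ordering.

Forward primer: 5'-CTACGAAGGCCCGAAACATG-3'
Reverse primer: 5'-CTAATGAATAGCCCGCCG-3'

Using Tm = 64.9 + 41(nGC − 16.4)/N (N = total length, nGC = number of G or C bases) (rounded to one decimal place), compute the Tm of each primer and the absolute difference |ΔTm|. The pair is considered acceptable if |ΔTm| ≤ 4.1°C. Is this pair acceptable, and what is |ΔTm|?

Forward: G+C = 11, N = 20 → Tm = 64.9 + 41·(11 − 16.4)/20 = 53.8°C.
Reverse: G+C = 10, N = 18 → Tm = 64.9 + 41·(10 − 16.4)/18 = 50.3°C.
|ΔTm| = |53.8 − 50.3| = 3.5°C, ≤ 4.1°C.

|ΔTm| = 3.5°C; the pair is acceptable.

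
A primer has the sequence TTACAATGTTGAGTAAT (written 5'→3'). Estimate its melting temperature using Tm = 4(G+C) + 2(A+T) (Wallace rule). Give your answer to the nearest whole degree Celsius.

42°C

Base counts: A=6, T=7, G=3, C=1 (length 17).
Tm = 2·(6+7) + 4·(3+1) = 2·13 + 4·4 = 26 + 16 = 42°C.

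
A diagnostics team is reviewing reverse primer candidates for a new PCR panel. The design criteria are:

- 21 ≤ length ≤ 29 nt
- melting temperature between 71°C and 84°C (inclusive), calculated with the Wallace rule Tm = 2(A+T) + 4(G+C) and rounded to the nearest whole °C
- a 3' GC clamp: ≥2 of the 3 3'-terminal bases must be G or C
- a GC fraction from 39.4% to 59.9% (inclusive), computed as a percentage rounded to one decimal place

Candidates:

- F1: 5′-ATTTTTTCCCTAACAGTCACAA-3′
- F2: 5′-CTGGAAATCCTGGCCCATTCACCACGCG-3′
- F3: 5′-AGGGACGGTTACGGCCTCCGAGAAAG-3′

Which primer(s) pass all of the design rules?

F1 (22 nt, A=7 T=8 G=1 C=6): length 22 ✓; Tm = 2·15 + 4·7 = 58°C, outside 71–84°C ✗; 3' end CAA has 1 G/C, need ≥2 ✗; GC 7/22 = 31.8%, outside 39.4–59.9% ✗ — fails.
F2 (28 nt, A=6 T=5 G=6 C=11): length 28 ✓; Tm = 2·11 + 4·17 = 90°C, outside 71–84°C ✗; 3' end GCG has 3 G/C ✓; GC 17/28 = 60.7%, outside 39.4–59.9% ✗ — fails.
F3 (26 nt, A=7 T=3 G=10 C=6): length 26 ✓; Tm = 2·10 + 4·16 = 84°C ✓; 3' end AAG has 1 G/C, need ≥2 ✗; GC 16/26 = 61.5%, outside 39.4–59.9% ✗ — fails.

None of the candidates satisfy all criteria.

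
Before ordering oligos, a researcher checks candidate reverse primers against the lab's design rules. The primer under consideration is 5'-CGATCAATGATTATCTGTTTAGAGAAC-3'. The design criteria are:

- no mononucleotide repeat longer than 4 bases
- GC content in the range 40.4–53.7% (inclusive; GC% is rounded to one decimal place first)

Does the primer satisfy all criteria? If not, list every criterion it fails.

Fails: GC content.

Base counts: A=9, T=9, G=5, C=4 (length 27).
homopolymer run: longest run = 3 ✓
GC content: GC 9/27 = 33.3%, outside 40.4–53.7% ✗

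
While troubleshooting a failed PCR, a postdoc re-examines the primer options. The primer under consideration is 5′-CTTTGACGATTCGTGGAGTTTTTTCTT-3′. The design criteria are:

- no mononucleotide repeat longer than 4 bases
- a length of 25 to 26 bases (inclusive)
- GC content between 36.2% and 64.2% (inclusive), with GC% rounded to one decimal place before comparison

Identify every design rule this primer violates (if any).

Base counts: A=3, T=14, G=6, C=4 (length 27).
homopolymer run: longest run = 6, exceeds 4 ✗
length: length 27, outside 25–26 ✗
GC content: GC 10/27 = 37.0% ✓

Fails: homopolymer run, length.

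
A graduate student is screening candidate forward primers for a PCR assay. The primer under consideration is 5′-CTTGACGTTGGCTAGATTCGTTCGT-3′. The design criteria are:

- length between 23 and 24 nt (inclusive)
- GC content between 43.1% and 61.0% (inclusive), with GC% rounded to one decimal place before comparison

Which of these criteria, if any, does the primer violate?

Fails: length.

Base counts: A=3, T=10, G=7, C=5 (length 25).
length: length 25, outside 23–24 ✗
GC content: GC 12/25 = 48.0% ✓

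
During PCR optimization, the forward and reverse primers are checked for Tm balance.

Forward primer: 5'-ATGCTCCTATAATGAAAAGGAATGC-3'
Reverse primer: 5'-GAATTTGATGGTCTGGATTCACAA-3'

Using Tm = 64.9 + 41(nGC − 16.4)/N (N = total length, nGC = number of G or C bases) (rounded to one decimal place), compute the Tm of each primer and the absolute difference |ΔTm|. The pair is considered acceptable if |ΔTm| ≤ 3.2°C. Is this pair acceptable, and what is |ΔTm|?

|ΔTm| = 0.5°C; the pair is acceptable.

Forward: G+C = 9, N = 25 → Tm = 64.9 + 41·(9 − 16.4)/25 = 52.8°C.
Reverse: G+C = 9, N = 24 → Tm = 64.9 + 41·(9 − 16.4)/24 = 52.3°C.
|ΔTm| = |52.8 − 52.3| = 0.5°C, ≤ 3.2°C.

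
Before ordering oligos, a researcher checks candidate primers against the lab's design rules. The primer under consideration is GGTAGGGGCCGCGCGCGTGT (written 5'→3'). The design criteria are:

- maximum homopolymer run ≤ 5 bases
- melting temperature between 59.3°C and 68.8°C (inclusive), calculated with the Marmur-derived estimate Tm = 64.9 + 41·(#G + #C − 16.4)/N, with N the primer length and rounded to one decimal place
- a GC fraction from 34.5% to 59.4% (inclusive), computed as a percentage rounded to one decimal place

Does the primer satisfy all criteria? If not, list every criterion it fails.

Base counts: A=1, T=3, G=11, C=5 (length 20).
homopolymer run: longest run = 4 ✓
Tm: Tm = 64.9 + 41·(16 − 16.4)/20 = 64.1°C ✓
GC content: GC 16/20 = 80.0%, outside 34.5–59.4% ✗

Fails: GC content.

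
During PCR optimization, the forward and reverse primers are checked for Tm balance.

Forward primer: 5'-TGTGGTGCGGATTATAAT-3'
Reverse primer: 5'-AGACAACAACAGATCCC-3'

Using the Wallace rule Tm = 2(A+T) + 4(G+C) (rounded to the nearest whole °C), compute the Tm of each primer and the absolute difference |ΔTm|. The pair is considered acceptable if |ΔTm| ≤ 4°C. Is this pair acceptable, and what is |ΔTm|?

|ΔTm| = 0°C; the pair is acceptable.

Forward: A=4 T=7 G=6 C=1 → Tm = 2·11 + 4·7 = 50°C.
Reverse: A=8 T=1 G=2 C=6 → Tm = 2·9 + 4·8 = 50°C.
|ΔTm| = |50 − 50| = 0°C, ≤ 4°C.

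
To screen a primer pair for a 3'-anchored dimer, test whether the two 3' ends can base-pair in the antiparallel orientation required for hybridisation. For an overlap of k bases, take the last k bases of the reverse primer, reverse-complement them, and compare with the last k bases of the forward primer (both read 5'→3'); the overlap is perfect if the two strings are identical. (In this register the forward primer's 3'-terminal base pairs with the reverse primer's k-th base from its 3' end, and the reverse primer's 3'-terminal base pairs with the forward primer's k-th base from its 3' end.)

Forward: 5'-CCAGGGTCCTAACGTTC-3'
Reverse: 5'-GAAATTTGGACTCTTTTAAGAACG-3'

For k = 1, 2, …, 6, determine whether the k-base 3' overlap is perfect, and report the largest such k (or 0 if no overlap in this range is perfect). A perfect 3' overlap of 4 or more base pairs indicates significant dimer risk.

Longest perfect overlap: 5 complementary base pairs; significant dimer risk (threshold 4).

Last 6 bases (5'→3') — forward …ACGTTC, reverse …AGAACG.
Reverse complement of the reverse primer's last 6 bases: CGTTCT; its first k bases are the reverse complement of the reverse primer's last k bases, so a perfect k-base overlap needs the forward primer's last k bases to equal them.
Comparing (forward last k vs required): k=1: C vs C ✓; k=2: TC vs CG ✗; k=3: TTC vs CGT ✗; k=4: GTTC vs CGTT ✗; k=5: CGTTC vs CGTTC ✓; k=6: ACGTTC vs CGTTCT ✗.
Perfect overlaps at k = 1, 5; the largest is 5.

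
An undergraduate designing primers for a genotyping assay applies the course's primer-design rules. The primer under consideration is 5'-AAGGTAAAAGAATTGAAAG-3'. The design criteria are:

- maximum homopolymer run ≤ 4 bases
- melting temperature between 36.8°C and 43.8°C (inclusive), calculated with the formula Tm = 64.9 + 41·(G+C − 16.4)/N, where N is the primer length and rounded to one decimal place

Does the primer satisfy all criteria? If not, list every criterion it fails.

Meets all criteria.

Base counts: A=11, T=3, G=5, C=0 (length 19).
homopolymer run: longest run = 4 ✓
Tm: Tm = 64.9 + 41·(5 − 16.4)/19 = 40.3°C ✓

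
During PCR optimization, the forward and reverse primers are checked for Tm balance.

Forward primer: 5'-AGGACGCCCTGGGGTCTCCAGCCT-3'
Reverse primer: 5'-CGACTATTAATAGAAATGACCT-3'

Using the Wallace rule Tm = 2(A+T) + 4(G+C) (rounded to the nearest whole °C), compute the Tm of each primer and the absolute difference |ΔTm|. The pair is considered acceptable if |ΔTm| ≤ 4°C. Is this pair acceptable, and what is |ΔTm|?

|ΔTm| = 24°C; the pair is not acceptable.

Forward: A=3 T=4 G=8 C=9 → Tm = 2·7 + 4·17 = 82°C.
Reverse: A=9 T=6 G=3 C=4 → Tm = 2·15 + 4·7 = 58°C.
|ΔTm| = |82 − 58| = 24°C, > 4°C.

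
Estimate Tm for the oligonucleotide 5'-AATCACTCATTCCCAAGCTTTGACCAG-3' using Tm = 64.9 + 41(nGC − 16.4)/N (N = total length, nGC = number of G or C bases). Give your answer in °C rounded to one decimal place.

Base counts: A=8, T=7, G=3, C=9; G+C = 12, N = 27.
Tm = 64.9 + 41·(12 − 16.4)/27 = 64.9 + -180.40/27 = 58.2°C.

58.2°C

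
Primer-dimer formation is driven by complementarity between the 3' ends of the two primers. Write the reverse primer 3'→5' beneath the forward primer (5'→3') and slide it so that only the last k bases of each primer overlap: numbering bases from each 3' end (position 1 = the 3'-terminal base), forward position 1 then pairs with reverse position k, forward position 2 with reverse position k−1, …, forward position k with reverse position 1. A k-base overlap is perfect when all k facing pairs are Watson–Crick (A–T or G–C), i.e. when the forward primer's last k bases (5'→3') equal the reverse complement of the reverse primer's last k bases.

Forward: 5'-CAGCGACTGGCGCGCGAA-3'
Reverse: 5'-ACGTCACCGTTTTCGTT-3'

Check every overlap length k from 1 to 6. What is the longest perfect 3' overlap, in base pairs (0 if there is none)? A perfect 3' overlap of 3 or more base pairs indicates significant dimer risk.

Longest perfect overlap: 2 complementary base pairs; below the dimer-risk threshold (threshold 3).

Last 6 bases (5'→3') — forward …CGCGAA, reverse …TTCGTT.
Reverse complement of the reverse primer's last 6 bases: AACGAA; its first k bases are the reverse complement of the reverse primer's last k bases, so a perfect k-base overlap needs the forward primer's last k bases to equal them.
Comparing (forward last k vs required): k=1: A vs A ✓; k=2: AA vs AA ✓; k=3: GAA vs AAC ✗; k=4: CGAA vs AACG ✗; k=5: GCGAA vs AACGA ✗; k=6: CGCGAA vs AACGAA ✗.
Perfect overlaps at k = 1, 2; the largest is 2.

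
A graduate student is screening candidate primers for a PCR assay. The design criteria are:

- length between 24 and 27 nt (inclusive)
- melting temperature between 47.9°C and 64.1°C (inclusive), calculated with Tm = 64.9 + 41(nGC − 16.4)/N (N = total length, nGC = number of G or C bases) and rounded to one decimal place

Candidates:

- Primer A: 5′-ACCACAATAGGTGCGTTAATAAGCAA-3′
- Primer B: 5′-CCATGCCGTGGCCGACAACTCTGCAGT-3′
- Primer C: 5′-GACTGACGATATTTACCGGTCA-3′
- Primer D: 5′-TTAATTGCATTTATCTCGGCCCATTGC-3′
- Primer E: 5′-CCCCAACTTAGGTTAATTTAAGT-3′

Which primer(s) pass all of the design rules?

Primer A and Primer D.

Primer A (26 nt, A=11 T=5 G=5 C=5): length 26 ✓; Tm = 64.9 + 41·(10 − 16.4)/26 = 54.8°C ✓ — passes.
Primer B (27 nt, A=5 T=5 G=7 C=10): length 27 ✓; Tm = 64.9 + 41·(17 − 16.4)/27 = 65.8°C, outside 47.9–64.1°C ✗ — fails.
Primer C (22 nt, A=6 T=6 G=5 C=5): length 22, outside 24–27 ✗; Tm = 64.9 + 41·(10 − 16.4)/22 = 53.0°C ✓ — fails.
Primer D (27 nt, A=5 T=11 G=4 C=7): length 27 ✓; Tm = 64.9 + 41·(11 − 16.4)/27 = 56.7°C ✓ — passes.
Primer E (23 nt, A=7 T=8 G=3 C=5): length 23, outside 24–27 ✗; Tm = 64.9 + 41·(8 − 16.4)/23 = 49.9°C ✓ — fails.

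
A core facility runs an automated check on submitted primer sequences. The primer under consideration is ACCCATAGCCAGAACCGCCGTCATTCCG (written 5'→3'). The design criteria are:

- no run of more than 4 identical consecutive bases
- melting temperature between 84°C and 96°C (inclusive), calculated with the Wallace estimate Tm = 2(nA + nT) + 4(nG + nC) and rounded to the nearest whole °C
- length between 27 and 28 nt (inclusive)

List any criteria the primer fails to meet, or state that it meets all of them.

Base counts: A=7, T=4, G=5, C=12 (length 28).
homopolymer run: longest run = 3 ✓
Tm: Tm = 2·11 + 4·17 = 90°C ✓
length: length 28 ✓

Meets all criteria.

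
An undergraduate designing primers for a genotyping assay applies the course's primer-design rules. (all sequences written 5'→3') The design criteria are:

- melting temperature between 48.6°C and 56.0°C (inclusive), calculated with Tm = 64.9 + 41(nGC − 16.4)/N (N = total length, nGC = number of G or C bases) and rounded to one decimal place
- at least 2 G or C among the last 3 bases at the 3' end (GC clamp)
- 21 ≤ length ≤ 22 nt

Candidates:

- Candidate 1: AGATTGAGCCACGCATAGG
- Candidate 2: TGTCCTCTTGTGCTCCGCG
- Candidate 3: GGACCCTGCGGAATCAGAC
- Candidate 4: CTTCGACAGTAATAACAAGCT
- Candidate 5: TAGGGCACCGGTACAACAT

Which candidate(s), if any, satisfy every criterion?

None of the candidates satisfy all criteria.

Candidate 1 (19 nt, A=6 T=3 G=6 C=4): Tm = 64.9 + 41·(10 − 16.4)/19 = 51.1°C ✓; 3' end AGG has 2 G/C ✓; length 19, outside 21–22 ✗ — fails.
Candidate 2 (19 nt, A=0 T=7 G=5 C=7): Tm = 64.9 + 41·(12 − 16.4)/19 = 55.4°C ✓; 3' end GCG has 3 G/C ✓; length 19, outside 21–22 ✗ — fails.
Candidate 3 (19 nt, A=5 T=2 G=6 C=6): Tm = 64.9 + 41·(12 − 16.4)/19 = 55.4°C ✓; 3' end GAC has 2 G/C ✓; length 19, outside 21–22 ✗ — fails.
Candidate 4 (21 nt, A=8 T=5 G=3 C=5): Tm = 64.9 + 41·(8 − 16.4)/21 = 48.5°C, outside 48.6–56.0°C ✗; 3' end GCT has 2 G/C ✓; length 21 ✓ — fails.
Candidate 5 (19 nt, A=6 T=3 G=5 C=5): Tm = 64.9 + 41·(10 − 16.4)/19 = 51.1°C ✓; 3' end CAT has 1 G/C, need ≥2 ✗; length 19, outside 21–22 ✗ — fails.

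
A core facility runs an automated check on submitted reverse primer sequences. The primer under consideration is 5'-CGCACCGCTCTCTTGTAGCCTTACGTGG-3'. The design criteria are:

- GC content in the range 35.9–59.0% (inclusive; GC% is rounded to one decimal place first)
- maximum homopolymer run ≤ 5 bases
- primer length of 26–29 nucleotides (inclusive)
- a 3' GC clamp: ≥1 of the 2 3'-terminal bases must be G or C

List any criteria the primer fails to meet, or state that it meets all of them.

Base counts: A=3, T=8, G=7, C=10 (length 28).
GC content: GC 17/28 = 60.7%, outside 35.9–59.0% ✗
homopolymer run: longest run = 2 ✓
length: length 28 ✓
GC clamp: 3' end GG has 2 G/C ✓

Fails: GC content.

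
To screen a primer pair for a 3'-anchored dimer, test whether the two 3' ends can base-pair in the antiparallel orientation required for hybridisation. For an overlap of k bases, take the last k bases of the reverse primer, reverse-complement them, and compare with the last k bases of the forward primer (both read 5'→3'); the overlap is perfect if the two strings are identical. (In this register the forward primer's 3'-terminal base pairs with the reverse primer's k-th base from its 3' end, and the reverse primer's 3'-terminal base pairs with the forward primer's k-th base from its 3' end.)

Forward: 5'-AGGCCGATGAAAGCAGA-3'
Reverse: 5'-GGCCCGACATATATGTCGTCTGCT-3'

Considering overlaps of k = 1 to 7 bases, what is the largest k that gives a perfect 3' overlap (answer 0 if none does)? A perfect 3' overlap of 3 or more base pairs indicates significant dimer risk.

Last 7 bases (5'→3') — forward …AAGCAGA, reverse …GTCTGCT.
Reverse complement of the reverse primer's last 7 bases: AGCAGAC; its first k bases are the reverse complement of the reverse primer's last k bases, so a perfect k-base overlap needs the forward primer's last k bases to equal them.
Comparing (forward last k vs required): k=1: A vs A ✓; k=2: GA vs AG ✗; k=3: AGA vs AGC ✗; k=4: CAGA vs AGCA ✗; k=5: GCAGA vs AGCAG ✗; k=6: AGCAGA vs AGCAGA ✓; k=7: AAGCAGA vs AGCAGAC ✗.
Perfect overlaps at k = 1, 6; the largest is 6.

Longest perfect overlap: 6 complementary base pairs; significant dimer risk (threshold 3).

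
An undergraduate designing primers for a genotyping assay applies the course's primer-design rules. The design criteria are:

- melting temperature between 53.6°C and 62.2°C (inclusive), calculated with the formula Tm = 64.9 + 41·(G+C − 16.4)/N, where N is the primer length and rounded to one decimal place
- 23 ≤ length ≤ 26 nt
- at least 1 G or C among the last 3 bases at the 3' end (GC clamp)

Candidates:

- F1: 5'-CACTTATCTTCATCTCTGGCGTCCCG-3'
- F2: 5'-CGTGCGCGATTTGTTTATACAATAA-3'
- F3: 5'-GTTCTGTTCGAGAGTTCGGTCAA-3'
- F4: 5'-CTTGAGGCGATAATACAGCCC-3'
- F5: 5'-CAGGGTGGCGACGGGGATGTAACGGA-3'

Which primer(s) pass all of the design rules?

F1 and F3.

F1 (26 nt, A=3 T=9 G=4 C=10): Tm = 64.9 + 41·(14 − 16.4)/26 = 61.1°C ✓; length 26 ✓; 3' end CCG has 3 G/C ✓ — passes.
F2 (25 nt, A=7 T=9 G=5 C=4): Tm = 64.9 + 41·(9 − 16.4)/25 = 52.8°C, outside 53.6–62.2°C ✗; length 25 ✓; 3' end TAA has 0 G/C, need ≥1 ✗ — fails.
F3 (23 nt, A=4 T=8 G=7 C=4): Tm = 64.9 + 41·(11 − 16.4)/23 = 55.3°C ✓; length 23 ✓; 3' end CAA has 1 G/C ✓ — passes.
F4 (21 nt, A=6 T=4 G=5 C=6): Tm = 64.9 + 41·(11 − 16.4)/21 = 54.4°C ✓; length 21, outside 23–26 ✗; 3' end CCC has 3 G/C ✓ — fails.
F5 (26 nt, A=6 T=3 G=13 C=4): Tm = 64.9 + 41·(17 − 16.4)/26 = 65.8°C, outside 53.6–62.2°C ✗; length 26 ✓; 3' end GGA has 2 G/C ✓ — fails.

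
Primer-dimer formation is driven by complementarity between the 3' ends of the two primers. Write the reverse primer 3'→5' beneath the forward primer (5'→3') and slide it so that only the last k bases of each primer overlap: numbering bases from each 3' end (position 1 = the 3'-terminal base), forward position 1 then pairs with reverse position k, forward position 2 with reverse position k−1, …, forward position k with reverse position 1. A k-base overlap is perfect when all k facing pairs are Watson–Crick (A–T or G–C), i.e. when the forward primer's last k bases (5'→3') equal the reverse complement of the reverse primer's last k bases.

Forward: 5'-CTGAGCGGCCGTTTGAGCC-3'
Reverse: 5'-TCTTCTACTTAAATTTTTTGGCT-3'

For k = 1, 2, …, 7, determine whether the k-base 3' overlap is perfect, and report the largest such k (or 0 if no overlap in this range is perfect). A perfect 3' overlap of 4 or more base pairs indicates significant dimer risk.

Longest perfect overlap: 4 complementary base pairs; significant dimer risk (threshold 4).

Last 7 bases (5'→3') — forward …TTGAGCC, reverse …TTTGGCT.
Reverse complement of the reverse primer's last 7 bases: AGCCAAA; its first k bases are the reverse complement of the reverse primer's last k bases, so a perfect k-base overlap needs the forward primer's last k bases to equal them.
Comparing (forward last k vs required): k=1: C vs A ✗; k=2: CC vs AG ✗; k=3: GCC vs AGC ✗; k=4: AGCC vs AGCC ✓; k=5: GAGCC vs AGCCA ✗; k=6: TGAGCC vs AGCCAA ✗; k=7: TTGAGCC vs AGCCAAA ✗.
Only k = 4 is perfect, so the longest perfect 3' overlap is 4.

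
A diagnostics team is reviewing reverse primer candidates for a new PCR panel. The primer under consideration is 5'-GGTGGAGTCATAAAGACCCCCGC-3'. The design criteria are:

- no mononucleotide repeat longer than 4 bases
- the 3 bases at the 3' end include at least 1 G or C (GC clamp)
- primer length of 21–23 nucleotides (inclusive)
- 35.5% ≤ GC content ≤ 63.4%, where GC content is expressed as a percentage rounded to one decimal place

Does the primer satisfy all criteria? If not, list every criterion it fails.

Base counts: A=6, T=3, G=7, C=7 (length 23).
homopolymer run: longest run = 5, exceeds 4 ✗
GC clamp: 3' end CGC has 3 G/C ✓
length: length 23 ✓
GC content: GC 14/23 = 60.9% ✓

Fails: homopolymer run.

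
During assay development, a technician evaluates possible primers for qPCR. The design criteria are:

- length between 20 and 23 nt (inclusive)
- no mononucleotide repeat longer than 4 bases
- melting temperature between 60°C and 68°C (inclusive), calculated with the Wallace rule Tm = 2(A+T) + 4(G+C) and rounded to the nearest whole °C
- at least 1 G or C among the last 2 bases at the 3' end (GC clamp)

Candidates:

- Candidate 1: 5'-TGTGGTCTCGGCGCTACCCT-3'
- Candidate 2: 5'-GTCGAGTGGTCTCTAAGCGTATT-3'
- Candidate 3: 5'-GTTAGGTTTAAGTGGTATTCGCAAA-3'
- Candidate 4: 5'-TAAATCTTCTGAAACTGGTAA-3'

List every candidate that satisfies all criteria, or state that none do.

Candidate 1 (20 nt, A=1 T=6 G=6 C=7): length 20 ✓; longest run = 3 ✓; Tm = 2·7 + 4·13 = 66°C ✓; 3' end CT has 1 G/C ✓ — passes.
Candidate 2 (23 nt, A=4 T=8 G=7 C=4): length 23 ✓; longest run = 2 ✓; Tm = 2·12 + 4·11 = 68°C ✓; 3' end TT has 0 G/C, need ≥1 ✗ — fails.
Candidate 3 (25 nt, A=7 T=9 G=7 C=2): length 25, outside 20–23 ✗; longest run = 3 ✓; Tm = 2·16 + 4·9 = 68°C ✓; 3' end AA has 0 G/C, need ≥1 ✗ — fails.
Candidate 4 (21 nt, A=8 T=7 G=3 C=3): length 21 ✓; longest run = 3 ✓; Tm = 2·15 + 4·6 = 54°C, outside 60–68°C ✗; 3' end AA has 0 G/C, need ≥1 ✗ — fails.

Candidate 1 only.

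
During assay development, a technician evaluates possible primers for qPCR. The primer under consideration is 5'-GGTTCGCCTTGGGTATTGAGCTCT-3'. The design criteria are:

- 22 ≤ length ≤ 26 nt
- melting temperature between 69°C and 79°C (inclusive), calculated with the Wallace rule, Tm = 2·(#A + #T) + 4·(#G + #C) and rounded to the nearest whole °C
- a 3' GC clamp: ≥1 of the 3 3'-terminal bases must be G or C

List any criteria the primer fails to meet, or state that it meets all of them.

Meets all criteria.

Base counts: A=2, T=9, G=8, C=5 (length 24).
length: length 24 ✓
Tm: Tm = 2·11 + 4·13 = 74°C ✓
GC clamp: 3' end TCT has 1 G/C ✓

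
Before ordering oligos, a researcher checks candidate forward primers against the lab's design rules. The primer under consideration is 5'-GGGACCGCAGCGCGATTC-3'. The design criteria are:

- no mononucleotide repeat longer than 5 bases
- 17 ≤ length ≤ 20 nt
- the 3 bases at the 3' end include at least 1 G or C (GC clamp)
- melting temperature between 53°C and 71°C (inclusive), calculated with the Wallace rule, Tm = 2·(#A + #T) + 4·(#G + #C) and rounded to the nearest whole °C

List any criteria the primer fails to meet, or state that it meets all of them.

Base counts: A=3, T=2, G=7, C=6 (length 18).
homopolymer run: longest run = 3 ✓
length: length 18 ✓
GC clamp: 3' end TTC has 1 G/C ✓
Tm: Tm = 2·5 + 4·13 = 62°C ✓

Meets all criteria.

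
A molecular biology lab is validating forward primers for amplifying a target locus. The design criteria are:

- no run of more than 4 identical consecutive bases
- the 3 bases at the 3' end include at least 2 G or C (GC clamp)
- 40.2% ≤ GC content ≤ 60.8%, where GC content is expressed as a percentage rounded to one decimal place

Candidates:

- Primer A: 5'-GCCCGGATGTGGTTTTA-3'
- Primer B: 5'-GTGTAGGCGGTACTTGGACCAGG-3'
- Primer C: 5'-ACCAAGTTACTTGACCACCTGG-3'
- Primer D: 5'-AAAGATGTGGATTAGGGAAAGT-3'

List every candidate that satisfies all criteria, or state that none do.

Primer C only.

Primer A (17 nt, A=2 T=6 G=6 C=3): longest run = 4 ✓; 3' end TTA has 0 G/C, need ≥2 ✗; GC 9/17 = 52.9% ✓ — fails.
Primer B (23 nt, A=4 T=5 G=10 C=4): longest run = 2 ✓; 3' end AGG has 2 G/C ✓; GC 14/23 = 60.9%, outside 40.2–60.8% ✗ — fails.
Primer C (22 nt, A=6 T=5 G=4 C=7): longest run = 2 ✓; 3' end TGG has 2 G/C ✓; GC 11/22 = 50.0% ✓ — passes.
Primer D (22 nt, A=9 T=5 G=8 C=0): longest run = 3 ✓; 3' end AGT has 1 G/C, need ≥2 ✗; GC 8/22 = 36.4%, outside 40.2–60.8% ✗ — fails.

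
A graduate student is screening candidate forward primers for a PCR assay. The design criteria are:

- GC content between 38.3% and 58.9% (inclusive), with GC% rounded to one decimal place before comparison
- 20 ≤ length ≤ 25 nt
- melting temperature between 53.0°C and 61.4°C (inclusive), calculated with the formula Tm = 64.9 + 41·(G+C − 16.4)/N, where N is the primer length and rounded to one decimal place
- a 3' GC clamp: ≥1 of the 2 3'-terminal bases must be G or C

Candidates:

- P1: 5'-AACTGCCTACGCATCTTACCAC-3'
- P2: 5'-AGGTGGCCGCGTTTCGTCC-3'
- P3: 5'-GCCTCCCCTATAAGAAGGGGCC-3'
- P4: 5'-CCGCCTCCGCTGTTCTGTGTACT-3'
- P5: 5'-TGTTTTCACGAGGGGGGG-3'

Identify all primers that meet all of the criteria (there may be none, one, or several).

P1 only.

P1 (22 nt, A=6 T=5 G=2 C=9): GC 11/22 = 50.0% ✓; length 22 ✓; Tm = 64.9 + 41·(11 − 16.4)/22 = 54.8°C ✓; 3' end AC has 1 G/C ✓ — passes.
P2 (19 nt, A=1 T=5 G=7 C=6): GC 13/19 = 68.4%, outside 38.3–58.9% ✗; length 19, outside 20–25 ✗; Tm = 64.9 + 41·(13 − 16.4)/19 = 57.6°C ✓; 3' end CC has 2 G/C ✓ — fails.
P3 (22 nt, A=5 T=3 G=6 C=8): GC 14/22 = 63.6%, outside 38.3–58.9% ✗; length 22 ✓; Tm = 64.9 + 41·(14 − 16.4)/22 = 60.4°C ✓; 3' end CC has 2 G/C ✓ — fails.
P4 (23 nt, A=1 T=8 G=5 C=9): GC 14/23 = 60.9%, outside 38.3–58.9% ✗; length 23 ✓; Tm = 64.9 + 41·(14 − 16.4)/23 = 60.6°C ✓; 3' end CT has 1 G/C ✓ — fails.
P5 (18 nt, A=2 T=5 G=9 C=2): GC 11/18 = 61.1%, outside 38.3–58.9% ✗; length 18, outside 20–25 ✗; Tm = 64.9 + 41·(11 − 16.4)/18 = 52.6°C, outside 53.0–61.4°C ✗; 3' end GG has 2 G/C ✓ — fails.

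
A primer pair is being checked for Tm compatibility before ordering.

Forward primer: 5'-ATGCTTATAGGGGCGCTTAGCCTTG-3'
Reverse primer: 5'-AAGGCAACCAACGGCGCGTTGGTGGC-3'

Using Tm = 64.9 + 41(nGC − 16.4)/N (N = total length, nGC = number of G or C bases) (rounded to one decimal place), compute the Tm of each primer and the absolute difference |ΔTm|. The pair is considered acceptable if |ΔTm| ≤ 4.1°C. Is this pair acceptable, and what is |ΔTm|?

|ΔTm| = 6.5°C; the pair is not acceptable.

Forward: G+C = 13, N = 25 → Tm = 64.9 + 41·(13 − 16.4)/25 = 59.3°C.
Reverse: G+C = 17, N = 26 → Tm = 64.9 + 41·(17 − 16.4)/26 = 65.8°C.
|ΔTm| = |59.3 − 65.8| = 6.5°C, > 4.1°C.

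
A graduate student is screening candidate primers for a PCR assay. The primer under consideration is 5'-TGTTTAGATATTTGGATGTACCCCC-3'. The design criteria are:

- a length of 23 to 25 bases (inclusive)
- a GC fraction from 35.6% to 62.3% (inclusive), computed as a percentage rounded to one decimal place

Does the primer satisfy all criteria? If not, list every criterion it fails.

Meets all criteria.

Base counts: A=5, T=10, G=5, C=5 (length 25).
length: length 25 ✓
GC content: GC 10/25 = 40.0% ✓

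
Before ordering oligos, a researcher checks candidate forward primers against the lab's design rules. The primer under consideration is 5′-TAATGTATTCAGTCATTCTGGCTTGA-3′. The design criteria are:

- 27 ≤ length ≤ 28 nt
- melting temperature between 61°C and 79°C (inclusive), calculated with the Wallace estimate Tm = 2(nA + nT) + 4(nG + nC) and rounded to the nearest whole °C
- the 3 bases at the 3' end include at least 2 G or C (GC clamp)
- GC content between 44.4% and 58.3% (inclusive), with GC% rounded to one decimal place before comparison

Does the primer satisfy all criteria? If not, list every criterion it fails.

Base counts: A=6, T=11, G=5, C=4 (length 26).
length: length 26, outside 27–28 ✗
Tm: Tm = 2·17 + 4·9 = 70°C ✓
GC clamp: 3' end TGA has 1 G/C, need ≥2 ✗
GC content: GC 9/26 = 34.6%, outside 44.4–58.3% ✗

Fails: length, GC clamp, GC content.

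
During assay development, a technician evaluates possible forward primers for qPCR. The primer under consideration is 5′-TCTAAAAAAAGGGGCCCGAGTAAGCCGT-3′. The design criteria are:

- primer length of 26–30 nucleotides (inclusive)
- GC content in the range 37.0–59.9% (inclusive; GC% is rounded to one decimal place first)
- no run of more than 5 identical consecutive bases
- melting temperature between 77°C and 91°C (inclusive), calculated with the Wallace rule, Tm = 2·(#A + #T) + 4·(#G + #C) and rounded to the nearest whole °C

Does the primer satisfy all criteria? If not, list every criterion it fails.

Fails: homopolymer run.

Base counts: A=10, T=4, G=8, C=6 (length 28).
length: length 28 ✓
GC content: GC 14/28 = 50.0% ✓
homopolymer run: longest run = 7, exceeds 5 ✗
Tm: Tm = 2·14 + 4·14 = 84°C ✓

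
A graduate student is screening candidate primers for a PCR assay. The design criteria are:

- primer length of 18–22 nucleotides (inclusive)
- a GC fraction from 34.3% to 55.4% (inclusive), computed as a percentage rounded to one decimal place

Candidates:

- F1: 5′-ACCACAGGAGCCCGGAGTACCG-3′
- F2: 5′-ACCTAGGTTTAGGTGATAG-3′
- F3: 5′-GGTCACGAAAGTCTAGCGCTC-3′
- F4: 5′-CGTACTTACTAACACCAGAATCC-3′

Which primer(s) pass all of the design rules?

F1 (22 nt, A=6 T=1 G=7 C=8): length 22 ✓; GC 15/22 = 68.2%, outside 34.3–55.4% ✗ — fails.
F2 (19 nt, A=5 T=6 G=6 C=2): length 19 ✓; GC 8/19 = 42.1% ✓ — passes.
F3 (21 nt, A=5 T=4 G=6 C=6): length 21 ✓; GC 12/21 = 57.1%, outside 34.3–55.4% ✗ — fails.
F4 (23 nt, A=8 T=5 G=2 C=8): length 23, outside 18–22 ✗; GC 10/23 = 43.5% ✓ — fails.

F2 only.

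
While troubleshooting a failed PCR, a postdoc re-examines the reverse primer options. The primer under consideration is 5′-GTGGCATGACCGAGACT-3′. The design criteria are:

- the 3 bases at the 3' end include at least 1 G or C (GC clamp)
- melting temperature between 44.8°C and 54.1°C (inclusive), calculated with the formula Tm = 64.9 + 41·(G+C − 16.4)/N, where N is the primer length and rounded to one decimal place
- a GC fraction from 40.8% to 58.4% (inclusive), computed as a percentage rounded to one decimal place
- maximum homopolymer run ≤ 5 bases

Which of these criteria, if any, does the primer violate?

Fails: GC content.

Base counts: A=4, T=3, G=6, C=4 (length 17).
GC clamp: 3' end ACT has 1 G/C ✓
Tm: Tm = 64.9 + 41·(10 − 16.4)/17 = 49.5°C ✓
GC content: GC 10/17 = 58.8%, outside 40.8–58.4% ✗
homopolymer run: longest run = 2 ✓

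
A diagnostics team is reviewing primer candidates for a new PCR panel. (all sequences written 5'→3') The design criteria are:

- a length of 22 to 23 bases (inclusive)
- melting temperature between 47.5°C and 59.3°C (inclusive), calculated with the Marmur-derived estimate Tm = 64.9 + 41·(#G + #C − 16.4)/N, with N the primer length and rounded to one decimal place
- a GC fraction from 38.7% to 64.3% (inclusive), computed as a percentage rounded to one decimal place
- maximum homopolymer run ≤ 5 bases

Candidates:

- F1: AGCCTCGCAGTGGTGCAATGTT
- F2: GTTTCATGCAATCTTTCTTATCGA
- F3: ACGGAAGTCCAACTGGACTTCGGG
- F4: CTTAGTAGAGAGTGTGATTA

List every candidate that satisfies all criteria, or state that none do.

F1 only.

F1 (22 nt, A=4 T=6 G=7 C=5): length 22 ✓; Tm = 64.9 + 41·(12 − 16.4)/22 = 56.7°C ✓; GC 12/22 = 54.5% ✓; longest run = 2 ✓ — passes.
F2 (24 nt, A=5 T=11 G=3 C=5): length 24, outside 22–23 ✗; Tm = 64.9 + 41·(8 − 16.4)/24 = 50.6°C ✓; GC 8/24 = 33.3%, outside 38.7–64.3% ✗; longest run = 3 ✓ — fails.
F3 (24 nt, A=6 T=4 G=8 C=6): length 24, outside 22–23 ✗; Tm = 64.9 + 41·(14 − 16.4)/24 = 60.8°C, outside 47.5–59.3°C ✗; GC 14/24 = 58.3% ✓; longest run = 3 ✓ — fails.
F4 (20 nt, A=6 T=7 G=6 C=1): length 20, outside 22–23 ✗; Tm = 64.9 + 41·(7 − 16.4)/20 = 45.6°C, outside 47.5–59.3°C ✗; GC 7/20 = 35.0%, outside 38.7–64.3% ✗; longest run = 2 ✓ — fails.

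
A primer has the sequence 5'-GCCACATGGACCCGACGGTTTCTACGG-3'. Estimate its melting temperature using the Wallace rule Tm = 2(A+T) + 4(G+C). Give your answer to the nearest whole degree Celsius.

Base counts: A=5, T=5, G=8, C=9 (length 27).
Tm = 2·(5+5) + 4·(8+9) = 2·10 + 4·17 = 20 + 68 = 88°C.

88°C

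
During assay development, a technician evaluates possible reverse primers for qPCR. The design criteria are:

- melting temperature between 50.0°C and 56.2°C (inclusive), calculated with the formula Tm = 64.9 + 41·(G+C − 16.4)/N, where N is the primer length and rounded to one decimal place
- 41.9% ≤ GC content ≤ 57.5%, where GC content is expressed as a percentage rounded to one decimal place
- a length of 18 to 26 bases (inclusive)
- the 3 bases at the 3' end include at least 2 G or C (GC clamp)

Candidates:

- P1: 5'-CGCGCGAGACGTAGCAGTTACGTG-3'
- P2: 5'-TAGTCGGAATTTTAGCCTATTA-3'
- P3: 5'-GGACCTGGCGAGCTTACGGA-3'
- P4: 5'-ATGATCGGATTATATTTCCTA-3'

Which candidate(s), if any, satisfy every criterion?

P1 (24 nt, A=5 T=4 G=9 C=6): Tm = 64.9 + 41·(15 − 16.4)/24 = 62.5°C, outside 50.0–56.2°C ✗; GC 15/24 = 62.5%, outside 41.9–57.5% ✗; length 24 ✓; 3' end GTG has 2 G/C ✓ — fails.
P2 (22 nt, A=6 T=9 G=4 C=3): Tm = 64.9 + 41·(7 − 16.4)/22 = 47.4°C, outside 50.0–56.2°C ✗; GC 7/22 = 31.8%, outside 41.9–57.5% ✗; length 22 ✓; 3' end TTA has 0 G/C, need ≥2 ✗ — fails.
P3 (20 nt, A=4 T=3 G=8 C=5): Tm = 64.9 + 41·(13 − 16.4)/20 = 57.9°C, outside 50.0–56.2°C ✗; GC 13/20 = 65.0%, outside 41.9–57.5% ✗; length 20 ✓; 3' end GGA has 2 G/C ✓ — fails.
P4 (21 nt, A=6 T=9 G=3 C=3): Tm = 64.9 + 41·(6 − 16.4)/21 = 44.6°C, outside 50.0–56.2°C ✗; GC 6/21 = 28.6%, outside 41.9–57.5% ✗; length 21 ✓; 3' end CTA has 1 G/C, need ≥2 ✗ — fails.

None of the candidates satisfy all criteria.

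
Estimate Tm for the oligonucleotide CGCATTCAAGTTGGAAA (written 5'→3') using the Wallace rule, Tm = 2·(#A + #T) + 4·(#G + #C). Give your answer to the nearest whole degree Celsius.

48°C

Base counts: A=6, T=4, G=4, C=3 (length 17).
Tm = 2·(6+4) + 4·(4+3) = 2·10 + 4·7 = 20 + 28 = 48°C.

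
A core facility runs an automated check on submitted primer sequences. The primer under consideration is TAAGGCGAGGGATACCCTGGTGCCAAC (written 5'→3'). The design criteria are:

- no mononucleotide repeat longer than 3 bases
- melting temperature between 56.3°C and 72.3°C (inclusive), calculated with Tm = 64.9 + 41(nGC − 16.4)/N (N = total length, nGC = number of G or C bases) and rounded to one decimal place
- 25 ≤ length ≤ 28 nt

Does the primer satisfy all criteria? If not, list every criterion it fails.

Meets all criteria.

Base counts: A=7, T=4, G=9, C=7 (length 27).
homopolymer run: longest run = 3 ✓
Tm: Tm = 64.9 + 41·(16 − 16.4)/27 = 64.3°C ✓
length: length 27 ✓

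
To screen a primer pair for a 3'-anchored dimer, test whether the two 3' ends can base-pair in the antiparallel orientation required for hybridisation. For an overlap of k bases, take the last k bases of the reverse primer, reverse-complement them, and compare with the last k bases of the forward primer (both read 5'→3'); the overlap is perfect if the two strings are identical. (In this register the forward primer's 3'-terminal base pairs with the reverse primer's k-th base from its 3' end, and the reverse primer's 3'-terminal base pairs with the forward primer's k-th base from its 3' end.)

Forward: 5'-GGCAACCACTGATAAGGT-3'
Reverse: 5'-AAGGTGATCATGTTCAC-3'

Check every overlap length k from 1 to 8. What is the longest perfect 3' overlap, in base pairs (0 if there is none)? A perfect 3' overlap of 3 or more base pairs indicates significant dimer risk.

Last 8 bases (5'→3') — forward …GATAAGGT, reverse …ATGTTCAC.
Reverse complement of the reverse primer's last 8 bases: GTGAACAT; its first k bases are the reverse complement of the reverse primer's last k bases, so a perfect k-base overlap needs the forward primer's last k bases to equal them.
Comparing (forward last k vs required): k=1: T vs G ✗; k=2: GT vs GT ✓; k=3: GGT vs GTG ✗; k=4: AGGT vs GTGA ✗; k=5: AAGGT vs GTGAA ✗; k=6: TAAGGT vs GTGAAC ✗; k=7: ATAAGGT vs GTGAACA ✗; k=8: GATAAGGT vs GTGAACAT ✗.
Only k = 2 is perfect, so the longest perfect 3' overlap is 2.

Longest perfect overlap: 2 complementary base pairs; below the dimer-risk threshold (threshold 3).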